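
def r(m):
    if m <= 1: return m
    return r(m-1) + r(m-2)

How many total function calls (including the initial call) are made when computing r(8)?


Let C(n) = total calls for r(n)
C(0) = 1, C(1) = 1
C(2) = 1 + C(1) + C(0) = 1 + 1 + 1 = 3
C(3) = 1 + C(2) + C(1) = 1 + 3 + 1 = 5
C(4) = 1 + C(3) + C(2) = 1 + 5 + 3 = 9
C(5) = 1 + C(4) + C(3) = 1 + 9 + 5 = 15
C(6) = 1 + C(5) + C(4) = 1 + 15 + 9 = 25
C(7) = 1 + C(6) + C(5) = 1 + 25 + 15 = 41
C(8) = 1 + C(7) + C(6) = 1 + 41 + 25 = 67

67


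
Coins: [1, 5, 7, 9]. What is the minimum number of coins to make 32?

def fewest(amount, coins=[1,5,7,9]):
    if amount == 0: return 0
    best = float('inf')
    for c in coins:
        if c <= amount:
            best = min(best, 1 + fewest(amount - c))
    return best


Building up with DP:
fewest(0) = 0
fewest(1) = min(1+fewest(0)=1+0=1) = 1
fewest(2) = min(1+fewest(1)=1+1=2) = 2
fewest(3) = min(1+fewest(2)=1+2=3) = 3
fewest(4) = min(1+fewest(3)=1+3=4) = 4
fewest(5) = min(1+fewest(4)=1+4=5, 1+fewest(0)=1+0=1) = 1
fewest(6) = min(1+fewest(5)=1+1=2, 1+fewest(1)=1+1=2) = 2
fewest(7) = min(1+fewest(6)=1+2=3, 1+fewest(2)=1+2=3, 1+fewest(0)=1+0=1) = 1
fewest(8) = min(1+fewest(7)=1+1=2, 1+fewest(3)=1+3=4, 1+fewest(1)=1+1=2) = 2
fewest(9) = min(1+fewest(8)=1+2=3, 1+fewest(4)=1+4=5, 1+fewest(2)=1+2=3, 1+fewest(0)=1+0=1) = 1
fewest(10) = min(1+fewest(9)=1+1=2, 1+fewest(5)=1+1=2, 1+fewest(3)=1+3=4, 1+fewest(1)=1+1=2) = 2
fewest(11) = min(1+fewest(10)=1+2=3, 1+fewest(6)=1+2=3, 1+fewest(4)=1+4=5, 1+fewest(2)=1+2=3) = 3
fewest(12) = min(1+fewest(11)=1+3=4, 1+fewest(7)=1+1=2, 1+fewest(5)=1+1=2, 1+fewest(3)=1+3=4) = 2
fewest(13) = min(1+fewest(12)=1+2=3, 1+fewest(8)=1+2=3, 1+fewest(6)=1+2=3, 1+fewest(4)=1+4=5) = 3
fewest(14) = min(1+fewest(13)=1+3=4, 1+fewest(9)=1+1=2, 1+fewest(7)=1+1=2, 1+fewest(5)=1+1=2) = 2
fewest(15) = min(1+fewest(14)=1+2=3, 1+fewest(10)=1+2=3, 1+fewest(8)=1+2=3, 1+fewest(6)=1+2=3) = 3
fewest(16) = min(1+fewest(15)=1+3=4, 1+fewest(11)=1+3=4, 1+fewest(9)=1+1=2, 1+fewest(7)=1+1=2) = 2
fewest(17) = min(1+fewest(16)=1+2=3, 1+fewest(12)=1+2=3, 1+fewest(10)=1+2=3, 1+fewest(8)=1+2=3) = 3
fewest(18) = min(1+fewest(17)=1+3=4, 1+fewest(13)=1+3=4, 1+fewest(11)=1+3=4, 1+fewest(9)=1+1=2) = 2
fewest(19) = min(1+fewest(18)=1+2=3, 1+fewest(14)=1+2=3, 1+fewest(12)=1+2=3, 1+fewest(10)=1+2=3) = 3
fewest(20) = min(1+fewest(19)=1+3=4, 1+fewest(15)=1+3=4, 1+fewest(13)=1+3=4, 1+fewest(11)=1+3=4) = 4
fewest(21) = min(1+fewest(20)=1+4=5, 1+fewest(16)=1+2=3, 1+fewest(14)=1+2=3, 1+fewest(12)=1+2=3) = 3
fewest(22) = min(1+fewest(21)=1+3=4, 1+fewest(17)=1+3=4, 1+fewest(15)=1+3=4, 1+fewest(13)=1+3=4) = 4
fewest(23) = min(1+fewest(22)=1+4=5, 1+fewest(18)=1+2=3, 1+fewest(16)=1+2=3, 1+fewest(14)=1+2=3) = 3
fewest(24) = min(1+fewest(23)=1+3=4, 1+fewest(19)=1+3=4, 1+fewest(17)=1+3=4, 1+fewest(15)=1+3=4) = 4
fewest(25) = min(1+fewest(24)=1+4=5, 1+fewest(20)=1+4=5, 1+fewest(18)=1+2=3, 1+fewest(16)=1+2=3) = 3
fewest(26) = min(1+fewest(25)=1+3=4, 1+fewest(21)=1+3=4, 1+fewest(19)=1+3=4, 1+fewest(17)=1+3=4) = 4
fewest(27) = min(1+fewest(26)=1+4=5, 1+fewest(22)=1+4=5, 1+fewest(20)=1+4=5, 1+fewest(18)=1+2=3) = 3
fewest(28) = min(1+fewest(27)=1+3=4, 1+fewest(23)=1+3=4, 1+fewest(21)=1+3=4, 1+fewest(19)=1+3=4) = 4
fewest(29) = min(1+fewest(28)=1+4=5, 1+fewest(24)=1+4=5, 1+fewest(22)=1+4=5, 1+fewest(20)=1+4=5) = 5
fewest(30) = min(1+fewest(29)=1+5=6, 1+fewest(25)=1+3=4, 1+fewest(23)=1+3=4, 1+fewest(21)=1+3=4) = 4
fewest(31) = min(1+fewest(30)=1+4=5, 1+fewest(26)=1+4=5, 1+fewest(24)=1+4=5, 1+fewest(22)=1+4=5) = 5
fewest(32) = min(1+fewest(31)=1+5=6, 1+fewest(27)=1+3=4, 1+fewest(25)=1+3=4, 1+fewest(23)=1+3=4) = 4

4


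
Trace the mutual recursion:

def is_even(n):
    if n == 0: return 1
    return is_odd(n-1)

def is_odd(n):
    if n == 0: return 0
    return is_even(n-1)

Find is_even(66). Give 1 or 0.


is_even(66) = is_odd(65)
is_odd(65) = is_even(64)
is_even(64) = is_odd(63)
is_odd(63) = is_even(62)
is_even(62) = is_odd(61)
is_odd(61) = is_even(60)
is_even(60) = is_odd(59)
is_odd(59) = is_even(58)
is_even(58) = is_odd(57)
is_odd(57) = is_even(56)
is_even(56) = is_odd(55)
is_odd(55) = is_even(54)
is_even(54) = is_odd(53)
is_odd(53) = is_even(52)
is_even(52) = is_odd(51)
is_odd(51) = is_even(50)
is_even(50) = is_odd(49)
is_odd(49) = is_even(48)
is_even(48) = is_odd(47)
is_odd(47) = is_even(46)
is_even(46) = is_odd(45)
is_odd(45) = is_even(44)
is_even(44) = is_odd(43)
is_odd(43) = is_even(42)
is_even(42) = is_odd(41)
is_odd(41) = is_even(40)
is_even(40) = is_odd(39)
is_odd(39) = is_even(38)
is_even(38) = is_odd(37)
is_odd(37) = is_even(36)
is_even(36) = is_odd(35)
is_odd(35) = is_even(34)
is_even(34) = is_odd(33)
is_odd(33) = is_even(32)
is_even(32) = is_odd(31)
is_odd(31) = is_even(30)
is_even(30) = is_odd(29)
is_odd(29) = is_even(28)
is_even(28) = is_odd(27)
is_odd(27) = is_even(26)
is_even(26) = is_odd(25)
is_odd(25) = is_even(24)
is_even(24) = is_odd(23)
is_odd(23) = is_even(22)
is_even(22) = is_odd(21)
is_odd(21) = is_even(20)
is_even(20) = is_odd(19)
is_odd(19) = is_even(18)
is_even(18) = is_odd(17)
is_odd(17) = is_even(16)
is_even(16) = is_odd(15)
is_odd(15) = is_even(14)
is_even(14) = is_odd(13)
is_odd(13) = is_even(12)
is_even(12) = is_odd(11)
is_odd(11) = is_even(10)
is_even(10) = is_odd(9)
is_odd(9) = is_even(8)
is_even(8) = is_odd(7)
is_odd(7) = is_even(6)
is_even(6) = is_odd(5)
is_odd(5) = is_even(4)
is_even(4) = is_odd(3)
is_odd(3) = is_even(2)
is_even(2) = is_odd(1)
is_odd(1) = is_even(0)
is_even(0) = 1  (base case)
Result: 1

1


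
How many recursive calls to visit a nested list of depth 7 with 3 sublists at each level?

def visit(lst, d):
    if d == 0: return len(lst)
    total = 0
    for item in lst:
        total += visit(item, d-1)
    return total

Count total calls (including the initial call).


At depth 0 (root): 1 call
At depth 1: each of 1 parents calls visit on 3 children = 3 calls
At depth 2: each of 3 parents calls visit on 3 children = 9 calls
At depth 3: each of 9 parents calls visit on 3 children = 27 calls
At depth 4: each of 27 parents calls visit on 3 children = 81 calls
At depth 5: each of 81 parents calls visit on 3 children = 243 calls
At depth 6: each of 243 parents calls visit on 3 children = 729 calls
At depth 7: each of 729 parents calls visit on 3 children = 2187 calls
Total: 1 + 3 + 9 + 27 + 81 + 243 + 729 + 2187 = 3280

3280


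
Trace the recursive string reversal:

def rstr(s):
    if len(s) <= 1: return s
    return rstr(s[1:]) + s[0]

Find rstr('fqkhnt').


rstr('fqkhnt') = rstr('qkhnt') + 'f'
rstr('qkhnt') = rstr('khnt') + 'q'
rstr('khnt') = rstr('hnt') + 'k'
rstr('hnt') = rstr('nt') + 'h'
rstr('nt') = rstr('t') + 'n'
rstr('t') = 't'  (base case)
Concatenating: 't' + 'n' + 'h' + 'k' + 'q' + 'f' = 'tnhkqf'

tnhkqf


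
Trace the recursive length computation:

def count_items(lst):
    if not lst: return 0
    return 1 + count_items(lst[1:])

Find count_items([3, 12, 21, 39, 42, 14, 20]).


count_items([3, 12, 21, 39, 42, 14, 20]) = 1 + count_items([12, 21, 39, 42, 14, 20])
count_items([12, 21, 39, 42, 14, 20]) = 1 + count_items([21, 39, 42, 14, 20])
count_items([21, 39, 42, 14, 20]) = 1 + count_items([39, 42, 14, 20])
count_items([39, 42, 14, 20]) = 1 + count_items([42, 14, 20])
count_items([42, 14, 20]) = 1 + count_items([14, 20])
count_items([14, 20]) = 1 + count_items([20])
count_items([20]) = 1 + count_items([])
count_items([]) = 0  (base case)
Unwinding: 1 + 1 + 1 + 1 + 1 + 1 + 1 + 0 = 7

7


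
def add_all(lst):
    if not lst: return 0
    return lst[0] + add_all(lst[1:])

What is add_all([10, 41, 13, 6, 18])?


add_all([10, 41, 13, 6, 18]) = 10 + add_all([41, 13, 6, 18])
add_all([41, 13, 6, 18]) = 41 + add_all([13, 6, 18])
add_all([13, 6, 18]) = 13 + add_all([6, 18])
add_all([6, 18]) = 6 + add_all([18])
add_all([18]) = 18 + add_all([])
add_all([]) = 0  (base case)
Total: 10 + 41 + 13 + 6 + 18 + 0 = 88

88


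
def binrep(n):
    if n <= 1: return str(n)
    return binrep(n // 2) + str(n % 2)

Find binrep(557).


binrep(557) = binrep(278) + '1'
binrep(278) = binrep(139) + '0'
binrep(139) = binrep(69) + '1'
binrep(69) = binrep(34) + '1'
binrep(34) = binrep(17) + '0'
binrep(17) = binrep(8) + '1'
binrep(8) = binrep(4) + '0'
binrep(4) = binrep(2) + '0'
binrep(2) = binrep(1) + '0'
binrep(1) = '1'  (base case)
Concatenating: '1' + '0' + '0' + '0' + '1' + '0' + '1' + '1' + '0' + '1' = '1000101101'

1000101101


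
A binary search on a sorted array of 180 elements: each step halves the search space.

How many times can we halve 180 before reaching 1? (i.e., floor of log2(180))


180 / 2 = 90
90 / 2 = 45
45 / 2 = 22
22 / 2 = 11
11 / 2 = 5
5 / 2 = 2
2 / 2 = 1
Reached 1 after 7 halvings

7


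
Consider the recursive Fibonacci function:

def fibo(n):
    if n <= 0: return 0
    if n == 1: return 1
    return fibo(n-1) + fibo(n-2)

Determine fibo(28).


Computing fibo(28) bottom-up:
fibo(0) = 0
fibo(1) = 1
fibo(2) = fibo(1) + fibo(0) = 1 + 0 = 1
fibo(3) = fibo(2) + fibo(1) = 1 + 1 = 2
fibo(4) = fibo(3) + fibo(2) = 2 + 1 = 3
fibo(5) = fibo(4) + fibo(3) = 3 + 2 = 5
fibo(6) = fibo(5) + fibo(4) = 5 + 3 = 8
fibo(7) = fibo(6) + fibo(5) = 8 + 5 = 13
fibo(8) = fibo(7) + fibo(6) = 13 + 8 = 21
fibo(9) = fibo(8) + fibo(7) = 21 + 13 = 34
fibo(10) = fibo(9) + fibo(8) = 34 + 21 = 55
fibo(11) = fibo(10) + fibo(9) = 55 + 34 = 89
fibo(12) = fibo(11) + fibo(10) = 89 + 55 = 144
fibo(13) = fibo(12) + fibo(11) = 144 + 89 = 233
fibo(14) = fibo(13) + fibo(12) = 233 + 144 = 377
fibo(15) = fibo(14) + fibo(13) = 377 + 233 = 610
fibo(16) = fibo(15) + fibo(14) = 610 + 377 = 987
fibo(17) = fibo(16) + fibo(15) = 987 + 610 = 1597
fibo(18) = fibo(17) + fibo(16) = 1597 + 987 = 2584
fibo(19) = fibo(18) + fibo(17) = 2584 + 1597 = 4181
fibo(20) = fibo(19) + fibo(18) = 4181 + 2584 = 6765
fibo(21) = fibo(20) + fibo(19) = 6765 + 4181 = 10946
fibo(22) = fibo(21) + fibo(20) = 10946 + 6765 = 17711
fibo(23) = fibo(22) + fibo(21) = 17711 + 10946 = 28657
fibo(24) = fibo(23) + fibo(22) = 28657 + 17711 = 46368
fibo(25) = fibo(24) + fibo(23) = 46368 + 28657 = 75025
fibo(26) = fibo(25) + fibo(24) = 75025 + 46368 = 121393
fibo(27) = fibo(26) + fibo(25) = 121393 + 75025 = 196418
fibo(28) = fibo(27) + fibo(26) = 196418 + 121393 = 317811

317811


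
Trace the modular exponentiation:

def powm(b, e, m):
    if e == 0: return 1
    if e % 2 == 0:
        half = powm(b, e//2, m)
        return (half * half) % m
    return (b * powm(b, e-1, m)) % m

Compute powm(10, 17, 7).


powm(10, 17, 7): e is odd, compute powm(10, 16, 7)
  powm(10, 16, 7): e is even, compute powm(10, 8, 7)
    powm(10, 8, 7): e is even, compute powm(10, 4, 7)
      powm(10, 4, 7): e is even, compute powm(10, 2, 7)
        powm(10, 2, 7): e is even, compute powm(10, 1, 7)
          powm(10, 1, 7): e is odd, compute powm(10, 0, 7)
          powm(10, 0, 7) = 1
          (10 * 1) % 7 = 3
        half=3, (3*3) % 7 = 2
      half=2, (2*2) % 7 = 4
    half=4, (4*4) % 7 = 2
  half=2, (2*2) % 7 = 4
(10 * 4) % 7 = 5

5


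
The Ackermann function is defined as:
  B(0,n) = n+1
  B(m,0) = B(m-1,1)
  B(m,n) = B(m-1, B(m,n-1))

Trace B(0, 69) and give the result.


B(0, 69) = 70
Result: B(0, 69) = 70

70


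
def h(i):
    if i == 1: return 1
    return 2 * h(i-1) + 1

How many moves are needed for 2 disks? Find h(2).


h(2) = 2 * h(1) + 1
h(1) = 1  (base case)
h(2) = 2 * 1 + 1 = 3

3


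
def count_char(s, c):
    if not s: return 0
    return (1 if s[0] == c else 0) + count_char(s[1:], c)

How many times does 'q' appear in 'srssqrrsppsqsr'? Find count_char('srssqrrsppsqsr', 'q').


s[0]='s' != 'q' -> 0
s[0]='r' != 'q' -> 0
s[0]='s' != 'q' -> 0
s[0]='s' != 'q' -> 0
s[0]='q' == 'q' -> 1
s[0]='r' != 'q' -> 0
s[0]='r' != 'q' -> 0
s[0]='s' != 'q' -> 0
s[0]='p' != 'q' -> 0
s[0]='p' != 'q' -> 0
s[0]='s' != 'q' -> 0
s[0]='q' == 'q' -> 1
s[0]='s' != 'q' -> 0
s[0]='r' != 'q' -> 0
Sum: 0 + 0 + 0 + 0 + 1 + 0 + 0 + 0 + 0 + 0 + 0 + 1 + 0 + 0 = 2

2


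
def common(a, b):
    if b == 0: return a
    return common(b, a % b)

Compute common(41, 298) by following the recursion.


common(41, 298) = common(298, 41)
common(298, 41) = common(41, 11)
common(41, 11) = common(11, 8)
common(11, 8) = common(8, 3)
common(8, 3) = common(3, 2)
common(3, 2) = common(2, 1)
common(2, 1) = common(1, 0)
common(1, 0) = 1  (base case)

1


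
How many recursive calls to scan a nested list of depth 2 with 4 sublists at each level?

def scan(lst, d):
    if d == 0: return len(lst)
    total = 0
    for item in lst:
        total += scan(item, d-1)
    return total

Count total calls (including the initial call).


At depth 0 (root): 1 call
At depth 1: each of 1 parents calls scan on 4 children = 4 calls
At depth 2: each of 4 parents calls scan on 4 children = 16 calls
Total: 1 + 4 + 16 = 21

21


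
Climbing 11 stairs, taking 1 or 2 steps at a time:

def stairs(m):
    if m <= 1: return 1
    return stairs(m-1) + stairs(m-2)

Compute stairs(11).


Building up from base cases:
stairs(0) = 1
stairs(1) = 1
stairs(2) = stairs(1) + stairs(0) = 1 + 1 = 2
stairs(3) = stairs(2) + stairs(1) = 2 + 1 = 3
stairs(4) = stairs(3) + stairs(2) = 3 + 2 = 5
stairs(5) = stairs(4) + stairs(3) = 5 + 3 = 8
stairs(6) = stairs(5) + stairs(4) = 8 + 5 = 13
stairs(7) = stairs(6) + stairs(5) = 13 + 8 = 21
stairs(8) = stairs(7) + stairs(6) = 21 + 13 = 34
stairs(9) = stairs(8) + stairs(7) = 34 + 21 = 55
stairs(10) = stairs(9) + stairs(8) = 55 + 34 = 89
stairs(11) = stairs(10) + stairs(9) = 89 + 55 = 144

144


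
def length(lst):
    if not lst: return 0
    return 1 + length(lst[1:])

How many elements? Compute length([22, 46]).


length([22, 46]) = 1 + length([46])
length([46]) = 1 + length([])
length([]) = 0  (base case)
Unwinding: 1 + 1 + 0 = 2

2


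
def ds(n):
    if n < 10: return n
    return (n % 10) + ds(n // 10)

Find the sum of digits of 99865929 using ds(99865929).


ds(99865929) = 9 + ds(9986592)
ds(9986592) = 2 + ds(998659)
ds(998659) = 9 + ds(99865)
ds(99865) = 5 + ds(9986)
ds(9986) = 6 + ds(998)
ds(998) = 8 + ds(99)
ds(99) = 9 + ds(9)
ds(9) = 9  (base case)
Total: 9 + 2 + 9 + 5 + 6 + 8 + 9 + 9 = 57

57


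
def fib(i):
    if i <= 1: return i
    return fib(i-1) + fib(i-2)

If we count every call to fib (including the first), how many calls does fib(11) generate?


Let C(n) = total calls for fib(n)
C(0) = 1, C(1) = 1
C(2) = 1 + C(1) + C(0) = 1 + 1 + 1 = 3
C(3) = 1 + C(2) + C(1) = 1 + 3 + 1 = 5
C(4) = 1 + C(3) + C(2) = 1 + 5 + 3 = 9
C(5) = 1 + C(4) + C(3) = 1 + 9 + 5 = 15
C(6) = 1 + C(5) + C(4) = 1 + 15 + 9 = 25
C(7) = 1 + C(6) + C(5) = 1 + 25 + 15 = 41
C(8) = 1 + C(7) + C(6) = 1 + 41 + 25 = 67
C(9) = 1 + C(8) + C(7) = 1 + 67 + 41 = 109
C(10) = 1 + C(9) + C(8) = 1 + 109 + 67 = 177
C(11) = 1 + C(10) + C(9) = 1 + 177 + 109 = 287

287


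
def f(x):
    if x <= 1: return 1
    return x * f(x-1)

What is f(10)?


f(10)
= 10 * f(9)
= 10 * 9 * f(8)
= 10 * 9 * 8 * f(7)
= 10 * 9 * 8 * 7 * f(6)
= 10 * 9 * 8 * 7 * 6 * f(5)
= 10 * 9 * 8 * 7 * 6 * 5 * f(4)
= 10 * 9 * 8 * 7 * 6 * 5 * 4 * f(3)
= 10 * 9 * 8 * 7 * 6 * 5 * 4 * 3 * f(2)
= 10 * 9 * 8 * 7 * 6 * 5 * 4 * 3 * 2 * f(1)
= 10 * 9 * 8 * 7 * 6 * 5 * 4 * 3 * 2 * 1
= 3628800

3628800


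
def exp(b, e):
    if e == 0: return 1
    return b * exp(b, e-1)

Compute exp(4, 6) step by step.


exp(4, 6)
= 4 * exp(4, 5)
= 4 * 4 * exp(4, 4)
= 4 * 4 * 4 * exp(4, 3)
= 4 * 4 * 4 * 4 * exp(4, 2)
= 4 * 4 * 4 * 4 * 4 * exp(4, 1)
= 4 * 4 * 4 * 4 * 4 * 4 * exp(4, 0)
= 4 * 4 * 4 * 4 * 4 * 4 * 1
= 4096

4096


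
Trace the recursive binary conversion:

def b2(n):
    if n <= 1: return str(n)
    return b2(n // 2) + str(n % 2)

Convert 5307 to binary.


b2(5307) = b2(2653) + '1'
b2(2653) = b2(1326) + '1'
b2(1326) = b2(663) + '0'
b2(663) = b2(331) + '1'
b2(331) = b2(165) + '1'
b2(165) = b2(82) + '1'
b2(82) = b2(41) + '0'
b2(41) = b2(20) + '1'
b2(20) = b2(10) + '0'
b2(10) = b2(5) + '0'
b2(5) = b2(2) + '1'
b2(2) = b2(1) + '0'
b2(1) = '1'  (base case)
Concatenating: '1' + '0' + '1' + '0' + '0' + '1' + '0' + '1' + '1' + '1' + '0' + '1' + '1' = '1010010111011'

1010010111011


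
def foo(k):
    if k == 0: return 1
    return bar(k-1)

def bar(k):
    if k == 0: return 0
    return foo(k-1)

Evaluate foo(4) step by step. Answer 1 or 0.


foo(4) = bar(3)
bar(3) = foo(2)
foo(2) = bar(1)
bar(1) = foo(0)
foo(0) = 1  (base case)
Result: 1

1


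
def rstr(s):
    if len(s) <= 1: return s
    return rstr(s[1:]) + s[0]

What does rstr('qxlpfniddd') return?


rstr('qxlpfniddd') = rstr('xlpfniddd') + 'q'
rstr('xlpfniddd') = rstr('lpfniddd') + 'x'
rstr('lpfniddd') = rstr('pfniddd') + 'l'
rstr('pfniddd') = rstr('fniddd') + 'p'
rstr('fniddd') = rstr('niddd') + 'f'
rstr('niddd') = rstr('iddd') + 'n'
rstr('iddd') = rstr('ddd') + 'i'
rstr('ddd') = rstr('dd') + 'd'
rstr('dd') = rstr('d') + 'd'
rstr('d') = 'd'  (base case)
Concatenating: 'd' + 'd' + 'd' + 'i' + 'n' + 'f' + 'p' + 'l' + 'x' + 'q' = 'dddinfplxq'

dddinfplxq


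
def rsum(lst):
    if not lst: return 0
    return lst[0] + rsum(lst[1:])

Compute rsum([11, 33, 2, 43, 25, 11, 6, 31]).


rsum([11, 33, 2, 43, 25, 11, 6, 31]) = 11 + rsum([33, 2, 43, 25, 11, 6, 31])
rsum([33, 2, 43, 25, 11, 6, 31]) = 33 + rsum([2, 43, 25, 11, 6, 31])
rsum([2, 43, 25, 11, 6, 31]) = 2 + rsum([43, 25, 11, 6, 31])
rsum([43, 25, 11, 6, 31]) = 43 + rsum([25, 11, 6, 31])
rsum([25, 11, 6, 31]) = 25 + rsum([11, 6, 31])
rsum([11, 6, 31]) = 11 + rsum([6, 31])
rsum([6, 31]) = 6 + rsum([31])
rsum([31]) = 31 + rsum([])
rsum([]) = 0  (base case)
Total: 11 + 33 + 2 + 43 + 25 + 11 + 6 + 31 + 0 = 162

162


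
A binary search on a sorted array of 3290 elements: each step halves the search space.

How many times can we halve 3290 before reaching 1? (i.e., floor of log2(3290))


3290 / 2 = 1645
1645 / 2 = 822
822 / 2 = 411
411 / 2 = 205
205 / 2 = 102
102 / 2 = 51
51 / 2 = 25
25 / 2 = 12
12 / 2 = 6
6 / 2 = 3
3 / 2 = 1
Reached 1 after 11 halvings

11


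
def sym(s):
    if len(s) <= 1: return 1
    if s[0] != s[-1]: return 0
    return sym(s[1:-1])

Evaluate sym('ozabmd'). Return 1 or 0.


sym('ozabmd'): s[0]='o' != s[-1]='d' -> return 0
Result: 0 (not a palindrome)

0


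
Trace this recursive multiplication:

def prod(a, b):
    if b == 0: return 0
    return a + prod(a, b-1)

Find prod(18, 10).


prod(18, 10) = 18 + prod(18, 9)
prod(18, 9) = 18 + prod(18, 8)
prod(18, 8) = 18 + prod(18, 7)
prod(18, 7) = 18 + prod(18, 6)
prod(18, 6) = 18 + prod(18, 5)
prod(18, 5) = 18 + prod(18, 4)
prod(18, 4) = 18 + prod(18, 3)
prod(18, 3) = 18 + prod(18, 2)
prod(18, 2) = 18 + prod(18, 1)
prod(18, 1) = 18 + prod(18, 0)
prod(18, 0) = 0  (base case)
Total: 18 + 18 + 18 + 18 + 18 + 18 + 18 + 18 + 18 + 18 + 0 = 180

180


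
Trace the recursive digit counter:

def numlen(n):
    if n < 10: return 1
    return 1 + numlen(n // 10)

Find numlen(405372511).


numlen(405372511) = 1 + numlen(40537251)
numlen(40537251) = 1 + numlen(4053725)
numlen(4053725) = 1 + numlen(405372)
numlen(405372) = 1 + numlen(40537)
numlen(40537) = 1 + numlen(4053)
numlen(4053) = 1 + numlen(405)
numlen(405) = 1 + numlen(40)
numlen(40) = 1 + numlen(4)
numlen(4) = 1  (base case: 4 < 10)
Unwinding: 1 + 1 + 1 + 1 + 1 + 1 + 1 + 1 + 1 = 9

9


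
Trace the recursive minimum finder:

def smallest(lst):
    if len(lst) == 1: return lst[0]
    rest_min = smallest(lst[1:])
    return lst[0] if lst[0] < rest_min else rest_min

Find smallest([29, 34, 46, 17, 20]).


smallest([29, 34, 46, 17, 20]): compare 29 with smallest([34, 46, 17, 20])
smallest([34, 46, 17, 20]): compare 34 with smallest([46, 17, 20])
smallest([46, 17, 20]): compare 46 with smallest([17, 20])
smallest([17, 20]): compare 17 with smallest([20])
smallest([20]) = 20  (base case)
Compare 17 with 20 -> 17
Compare 46 with 17 -> 17
Compare 34 with 17 -> 17
Compare 29 with 17 -> 17

17


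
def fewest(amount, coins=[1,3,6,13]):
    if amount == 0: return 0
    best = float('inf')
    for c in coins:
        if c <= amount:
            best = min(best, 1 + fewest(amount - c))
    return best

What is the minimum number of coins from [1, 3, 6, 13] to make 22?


Building up with DP:
fewest(0) = 0
fewest(1) = min(1+fewest(0)=1+0=1) = 1
fewest(2) = min(1+fewest(1)=1+1=2) = 2
fewest(3) = min(1+fewest(2)=1+2=3, 1+fewest(0)=1+0=1) = 1
fewest(4) = min(1+fewest(3)=1+1=2, 1+fewest(1)=1+1=2) = 2
fewest(5) = min(1+fewest(4)=1+2=3, 1+fewest(2)=1+2=3) = 3
fewest(6) = min(1+fewest(5)=1+3=4, 1+fewest(3)=1+1=2, 1+fewest(0)=1+0=1) = 1
fewest(7) = min(1+fewest(6)=1+1=2, 1+fewest(4)=1+2=3, 1+fewest(1)=1+1=2) = 2
fewest(8) = min(1+fewest(7)=1+2=3, 1+fewest(5)=1+3=4, 1+fewest(2)=1+2=3) = 3
fewest(9) = min(1+fewest(8)=1+3=4, 1+fewest(6)=1+1=2, 1+fewest(3)=1+1=2) = 2
fewest(10) = min(1+fewest(9)=1+2=3, 1+fewest(7)=1+2=3, 1+fewest(4)=1+2=3) = 3
fewest(11) = min(1+fewest(10)=1+3=4, 1+fewest(8)=1+3=4, 1+fewest(5)=1+3=4) = 4
fewest(12) = min(1+fewest(11)=1+4=5, 1+fewest(9)=1+2=3, 1+fewest(6)=1+1=2) = 2
fewest(13) = min(1+fewest(12)=1+2=3, 1+fewest(10)=1+3=4, 1+fewest(7)=1+2=3, 1+fewest(0)=1+0=1) = 1
fewest(14) = min(1+fewest(13)=1+1=2, 1+fewest(11)=1+4=5, 1+fewest(8)=1+3=4, 1+fewest(1)=1+1=2) = 2
fewest(15) = min(1+fewest(14)=1+2=3, 1+fewest(12)=1+2=3, 1+fewest(9)=1+2=3, 1+fewest(2)=1+2=3) = 3
fewest(16) = min(1+fewest(15)=1+3=4, 1+fewest(13)=1+1=2, 1+fewest(10)=1+3=4, 1+fewest(3)=1+1=2) = 2
fewest(17) = min(1+fewest(16)=1+2=3, 1+fewest(14)=1+2=3, 1+fewest(11)=1+4=5, 1+fewest(4)=1+2=3) = 3
fewest(18) = min(1+fewest(17)=1+3=4, 1+fewest(15)=1+3=4, 1+fewest(12)=1+2=3, 1+fewest(5)=1+3=4) = 3
fewest(19) = min(1+fewest(18)=1+3=4, 1+fewest(16)=1+2=3, 1+fewest(13)=1+1=2, 1+fewest(6)=1+1=2) = 2
fewest(20) = min(1+fewest(19)=1+2=3, 1+fewest(17)=1+3=4, 1+fewest(14)=1+2=3, 1+fewest(7)=1+2=3) = 3
fewest(21) = min(1+fewest(20)=1+3=4, 1+fewest(18)=1+3=4, 1+fewest(15)=1+3=4, 1+fewest(8)=1+3=4) = 4
fewest(22) = min(1+fewest(21)=1+4=5, 1+fewest(19)=1+2=3, 1+fewest(16)=1+2=3, 1+fewest(9)=1+2=3) = 3

3


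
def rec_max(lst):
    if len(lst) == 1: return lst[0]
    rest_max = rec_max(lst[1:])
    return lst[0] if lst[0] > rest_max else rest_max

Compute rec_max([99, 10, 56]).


rec_max([99, 10, 56]): compare 99 with rec_max([10, 56])
rec_max([10, 56]): compare 10 with rec_max([56])
rec_max([56]) = 56  (base case)
Compare 10 with 56 -> 56
Compare 99 with 56 -> 99

99


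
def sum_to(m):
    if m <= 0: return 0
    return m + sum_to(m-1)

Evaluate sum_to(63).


sum_to(63)
= 63 + 62 + 61 + 60 + 59 + 58 + 57 + 56 + 55 + 54 + 53 + 52 + 51 + 50 + 49 + 48 + 47 + 46 + 45 + 44 + 43 + 42 + 41 + 40 + 39 + 38 + 37 + 36 + 35 + 34 + 33 + 32 + 31 + 30 + 29 + 28 + 27 + 26 + 25 + 24 + 23 + 22 + 21 + 20 + 19 + 18 + 17 + 16 + 15 + 14 + 13 + 12 + 11 + 10 + 9 + 8 + 7 + 6 + 5 + 4 + 3 + 2 + 1 + sum_to(0)
= 63 + 62 + 61 + 60 + 59 + 58 + 57 + 56 + 55 + 54 + 53 + 52 + 51 + 50 + 49 + 48 + 47 + 46 + 45 + 44 + 43 + 42 + 41 + 40 + 39 + 38 + 37 + 36 + 35 + 34 + 33 + 32 + 31 + 30 + 29 + 28 + 27 + 26 + 25 + 24 + 23 + 22 + 21 + 20 + 19 + 18 + 17 + 16 + 15 + 14 + 13 + 12 + 11 + 10 + 9 + 8 + 7 + 6 + 5 + 4 + 3 + 2 + 1 + 0
= 2016

2016


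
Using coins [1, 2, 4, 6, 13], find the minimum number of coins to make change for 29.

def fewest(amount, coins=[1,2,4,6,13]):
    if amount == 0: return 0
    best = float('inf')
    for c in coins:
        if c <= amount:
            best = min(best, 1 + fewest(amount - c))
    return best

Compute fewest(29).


Building up with DP:
fewest(0) = 0
fewest(1) = min(1+fewest(0)=1+0=1) = 1
fewest(2) = min(1+fewest(1)=1+1=2, 1+fewest(0)=1+0=1) = 1
fewest(3) = min(1+fewest(2)=1+1=2, 1+fewest(1)=1+1=2) = 2
fewest(4) = min(1+fewest(3)=1+2=3, 1+fewest(2)=1+1=2, 1+fewest(0)=1+0=1) = 1
fewest(5) = min(1+fewest(4)=1+1=2, 1+fewest(3)=1+2=3, 1+fewest(1)=1+1=2) = 2
fewest(6) = min(1+fewest(5)=1+2=3, 1+fewest(4)=1+1=2, 1+fewest(2)=1+1=2, 1+fewest(0)=1+0=1) = 1
fewest(7) = min(1+fewest(6)=1+1=2, 1+fewest(5)=1+2=3, 1+fewest(3)=1+2=3, 1+fewest(1)=1+1=2) = 2
fewest(8) = min(1+fewest(7)=1+2=3, 1+fewest(6)=1+1=2, 1+fewest(4)=1+1=2, 1+fewest(2)=1+1=2) = 2
fewest(9) = min(1+fewest(8)=1+2=3, 1+fewest(7)=1+2=3, 1+fewest(5)=1+2=3, 1+fewest(3)=1+2=3) = 3
fewest(10) = min(1+fewest(9)=1+3=4, 1+fewest(8)=1+2=3, 1+fewest(6)=1+1=2, 1+fewest(4)=1+1=2) = 2
fewest(11) = min(1+fewest(10)=1+2=3, 1+fewest(9)=1+3=4, 1+fewest(7)=1+2=3, 1+fewest(5)=1+2=3) = 3
fewest(12) = min(1+fewest(11)=1+3=4, 1+fewest(10)=1+2=3, 1+fewest(8)=1+2=3, 1+fewest(6)=1+1=2) = 2
fewest(13) = min(1+fewest(12)=1+2=3, 1+fewest(11)=1+3=4, 1+fewest(9)=1+3=4, 1+fewest(7)=1+2=3, 1+fewest(0)=1+0=1) = 1
fewest(14) = min(1+fewest(13)=1+1=2, 1+fewest(12)=1+2=3, 1+fewest(10)=1+2=3, 1+fewest(8)=1+2=3, 1+fewest(1)=1+1=2) = 2
fewest(15) = min(1+fewest(14)=1+2=3, 1+fewest(13)=1+1=2, 1+fewest(11)=1+3=4, 1+fewest(9)=1+3=4, 1+fewest(2)=1+1=2) = 2
fewest(16) = min(1+fewest(15)=1+2=3, 1+fewest(14)=1+2=3, 1+fewest(12)=1+2=3, 1+fewest(10)=1+2=3, 1+fewest(3)=1+2=3) = 3
fewest(17) = min(1+fewest(16)=1+3=4, 1+fewest(15)=1+2=3, 1+fewest(13)=1+1=2, 1+fewest(11)=1+3=4, 1+fewest(4)=1+1=2) = 2
fewest(18) = min(1+fewest(17)=1+2=3, 1+fewest(16)=1+3=4, 1+fewest(14)=1+2=3, 1+fewest(12)=1+2=3, 1+fewest(5)=1+2=3) = 3
fewest(19) = min(1+fewest(18)=1+3=4, 1+fewest(17)=1+2=3, 1+fewest(15)=1+2=3, 1+fewest(13)=1+1=2, 1+fewest(6)=1+1=2) = 2
fewest(20) = min(1+fewest(19)=1+2=3, 1+fewest(18)=1+3=4, 1+fewest(16)=1+3=4, 1+fewest(14)=1+2=3, 1+fewest(7)=1+2=3) = 3
fewest(21) = min(1+fewest(20)=1+3=4, 1+fewest(19)=1+2=3, 1+fewest(17)=1+2=3, 1+fewest(15)=1+2=3, 1+fewest(8)=1+2=3) = 3
fewest(22) = min(1+fewest(21)=1+3=4, 1+fewest(20)=1+3=4, 1+fewest(18)=1+3=4, 1+fewest(16)=1+3=4, 1+fewest(9)=1+3=4) = 4
fewest(23) = min(1+fewest(22)=1+4=5, 1+fewest(21)=1+3=4, 1+fewest(19)=1+2=3, 1+fewest(17)=1+2=3, 1+fewest(10)=1+2=3) = 3
fewest(24) = min(1+fewest(23)=1+3=4, 1+fewest(22)=1+4=5, 1+fewest(20)=1+3=4, 1+fewest(18)=1+3=4, 1+fewest(11)=1+3=4) = 4
fewest(25) = min(1+fewest(24)=1+4=5, 1+fewest(23)=1+3=4, 1+fewest(21)=1+3=4, 1+fewest(19)=1+2=3, 1+fewest(12)=1+2=3) = 3
fewest(26) = min(1+fewest(25)=1+3=4, 1+fewest(24)=1+4=5, 1+fewest(22)=1+4=5, 1+fewest(20)=1+3=4, 1+fewest(13)=1+1=2) = 2
fewest(27) = min(1+fewest(26)=1+2=3, 1+fewest(25)=1+3=4, 1+fewest(23)=1+3=4, 1+fewest(21)=1+3=4, 1+fewest(14)=1+2=3) = 3
fewest(28) = min(1+fewest(27)=1+3=4, 1+fewest(26)=1+2=3, 1+fewest(24)=1+4=5, 1+fewest(22)=1+4=5, 1+fewest(15)=1+2=3) = 3
fewest(29) = min(1+fewest(28)=1+3=4, 1+fewest(27)=1+3=4, 1+fewest(25)=1+3=4, 1+fewest(23)=1+3=4, 1+fewest(16)=1+3=4) = 4

4


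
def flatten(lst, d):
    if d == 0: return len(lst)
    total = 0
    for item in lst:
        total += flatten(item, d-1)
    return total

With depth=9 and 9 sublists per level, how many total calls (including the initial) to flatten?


At depth 0 (root): 1 call
At depth 1: each of 1 parents calls flatten on 9 children = 9 calls
At depth 2: each of 9 parents calls flatten on 9 children = 81 calls
At depth 3: each of 81 parents calls flatten on 9 children = 729 calls
At depth 4: each of 729 parents calls flatten on 9 children = 6561 calls
At depth 5: each of 6561 parents calls flatten on 9 children = 59049 calls
At depth 6: each of 59049 parents calls flatten on 9 children = 531441 calls
At depth 7: each of 531441 parents calls flatten on 9 children = 4782969 calls
At depth 8: each of 4782969 parents calls flatten on 9 children = 43046721 calls
At depth 9: each of 43046721 parents calls flatten on 9 children = 387420489 calls
Total: 1 + 9 + 81 + 729 + 6561 + 59049 + 531441 + 4782969 + 43046721 + 387420489 = 435848050

435848050


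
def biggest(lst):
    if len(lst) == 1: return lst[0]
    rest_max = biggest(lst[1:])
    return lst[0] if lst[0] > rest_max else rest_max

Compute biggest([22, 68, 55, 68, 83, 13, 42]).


biggest([22, 68, 55, 68, 83, 13, 42]): compare 22 with biggest([68, 55, 68, 83, 13, 42])
biggest([68, 55, 68, 83, 13, 42]): compare 68 with biggest([55, 68, 83, 13, 42])
biggest([55, 68, 83, 13, 42]): compare 55 with biggest([68, 83, 13, 42])
biggest([68, 83, 13, 42]): compare 68 with biggest([83, 13, 42])
biggest([83, 13, 42]): compare 83 with biggest([13, 42])
biggest([13, 42]): compare 13 with biggest([42])
biggest([42]) = 42  (base case)
Compare 13 with 42 -> 42
Compare 83 with 42 -> 83
Compare 68 with 83 -> 83
Compare 55 with 83 -> 83
Compare 68 with 83 -> 83
Compare 22 with 83 -> 83

83


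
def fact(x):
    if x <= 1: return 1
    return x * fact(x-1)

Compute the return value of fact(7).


fact(7)
= 7 * fact(6)
= 7 * 6 * fact(5)
= 7 * 6 * 5 * fact(4)
= 7 * 6 * 5 * 4 * fact(3)
= 7 * 6 * 5 * 4 * 3 * fact(2)
= 7 * 6 * 5 * 4 * 3 * 2 * fact(1)
= 7 * 6 * 5 * 4 * 3 * 2 * 1
= 5040

5040


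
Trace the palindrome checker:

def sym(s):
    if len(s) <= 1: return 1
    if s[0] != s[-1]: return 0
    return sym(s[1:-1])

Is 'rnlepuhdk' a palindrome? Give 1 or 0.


sym('rnlepuhdk'): s[0]='r' != s[-1]='k' -> return 0
Result: 0 (not a palindrome)

0


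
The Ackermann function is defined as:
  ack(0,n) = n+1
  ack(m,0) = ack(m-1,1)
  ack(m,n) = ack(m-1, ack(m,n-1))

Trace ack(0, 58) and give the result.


ack(0, 58) = 59
Result: ack(0, 58) = 59

59


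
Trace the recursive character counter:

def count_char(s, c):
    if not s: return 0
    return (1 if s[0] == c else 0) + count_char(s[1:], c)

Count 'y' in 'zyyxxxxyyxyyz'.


s[0]='z' != 'y' -> 0
s[0]='y' == 'y' -> 1
s[0]='y' == 'y' -> 1
s[0]='x' != 'y' -> 0
s[0]='x' != 'y' -> 0
s[0]='x' != 'y' -> 0
s[0]='x' != 'y' -> 0
s[0]='y' == 'y' -> 1
s[0]='y' == 'y' -> 1
s[0]='x' != 'y' -> 0
s[0]='y' == 'y' -> 1
s[0]='y' == 'y' -> 1
s[0]='z' != 'y' -> 0
Sum: 0 + 1 + 1 + 0 + 0 + 0 + 0 + 1 + 1 + 0 + 1 + 1 + 0 = 6

6


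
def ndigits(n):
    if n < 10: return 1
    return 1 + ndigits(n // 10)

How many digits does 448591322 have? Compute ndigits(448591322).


ndigits(448591322) = 1 + ndigits(44859132)
ndigits(44859132) = 1 + ndigits(4485913)
ndigits(4485913) = 1 + ndigits(448591)
ndigits(448591) = 1 + ndigits(44859)
ndigits(44859) = 1 + ndigits(4485)
ndigits(4485) = 1 + ndigits(448)
ndigits(448) = 1 + ndigits(44)
ndigits(44) = 1 + ndigits(4)
ndigits(4) = 1  (base case: 4 < 10)
Unwinding: 1 + 1 + 1 + 1 + 1 + 1 + 1 + 1 + 1 = 9

9


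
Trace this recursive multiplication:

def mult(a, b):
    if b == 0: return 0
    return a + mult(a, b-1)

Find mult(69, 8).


mult(69, 8) = 69 + mult(69, 7)
mult(69, 7) = 69 + mult(69, 6)
mult(69, 6) = 69 + mult(69, 5)
mult(69, 5) = 69 + mult(69, 4)
mult(69, 4) = 69 + mult(69, 3)
mult(69, 3) = 69 + mult(69, 2)
mult(69, 2) = 69 + mult(69, 1)
mult(69, 1) = 69 + mult(69, 0)
mult(69, 0) = 0  (base case)
Total: 69 + 69 + 69 + 69 + 69 + 69 + 69 + 69 + 0 = 552

552


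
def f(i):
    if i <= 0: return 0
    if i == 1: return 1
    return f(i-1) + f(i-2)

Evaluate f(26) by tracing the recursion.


Computing f(26) bottom-up:
f(0) = 0
f(1) = 1
f(2) = f(1) + f(0) = 1 + 0 = 1
f(3) = f(2) + f(1) = 1 + 1 = 2
f(4) = f(3) + f(2) = 2 + 1 = 3
f(5) = f(4) + f(3) = 3 + 2 = 5
f(6) = f(5) + f(4) = 5 + 3 = 8
f(7) = f(6) + f(5) = 8 + 5 = 13
f(8) = f(7) + f(6) = 13 + 8 = 21
f(9) = f(8) + f(7) = 21 + 13 = 34
f(10) = f(9) + f(8) = 34 + 21 = 55
f(11) = f(10) + f(9) = 55 + 34 = 89
f(12) = f(11) + f(10) = 89 + 55 = 144
f(13) = f(12) + f(11) = 144 + 89 = 233
f(14) = f(13) + f(12) = 233 + 144 = 377
f(15) = f(14) + f(13) = 377 + 233 = 610
f(16) = f(15) + f(14) = 610 + 377 = 987
f(17) = f(16) + f(15) = 987 + 610 = 1597
f(18) = f(17) + f(16) = 1597 + 987 = 2584
f(19) = f(18) + f(17) = 2584 + 1597 = 4181
f(20) = f(19) + f(18) = 4181 + 2584 = 6765
f(21) = f(20) + f(19) = 6765 + 4181 = 10946
f(22) = f(21) + f(20) = 10946 + 6765 = 17711
f(23) = f(22) + f(21) = 17711 + 10946 = 28657
f(24) = f(23) + f(22) = 28657 + 17711 = 46368
f(25) = f(24) + f(23) = 46368 + 28657 = 75025
f(26) = f(25) + f(24) = 75025 + 46368 = 121393

121393


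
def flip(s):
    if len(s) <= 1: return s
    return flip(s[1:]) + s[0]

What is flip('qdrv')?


flip('qdrv') = flip('drv') + 'q'
flip('drv') = flip('rv') + 'd'
flip('rv') = flip('v') + 'r'
flip('v') = 'v'  (base case)
Concatenating: 'v' + 'r' + 'd' + 'q' = 'vrdq'

vrdq


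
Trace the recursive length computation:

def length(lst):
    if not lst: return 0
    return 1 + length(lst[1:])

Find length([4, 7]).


length([4, 7]) = 1 + length([7])
length([7]) = 1 + length([])
length([]) = 0  (base case)
Unwinding: 1 + 1 + 0 = 2

2


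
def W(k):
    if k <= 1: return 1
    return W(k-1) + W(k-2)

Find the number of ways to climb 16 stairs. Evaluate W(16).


Building up from base cases:
W(0) = 1
W(1) = 1
W(2) = W(1) + W(0) = 1 + 1 = 2
W(3) = W(2) + W(1) = 2 + 1 = 3
W(4) = W(3) + W(2) = 3 + 2 = 5
W(5) = W(4) + W(3) = 5 + 3 = 8
W(6) = W(5) + W(4) = 8 + 5 = 13
W(7) = W(6) + W(5) = 13 + 8 = 21
W(8) = W(7) + W(6) = 21 + 13 = 34
W(9) = W(8) + W(7) = 34 + 21 = 55
W(10) = W(9) + W(8) = 55 + 34 = 89
W(11) = W(10) + W(9) = 89 + 55 = 144
W(12) = W(11) + W(10) = 144 + 89 = 233
W(13) = W(12) + W(11) = 233 + 144 = 377
W(14) = W(13) + W(12) = 377 + 233 = 610
W(15) = W(14) + W(13) = 610 + 377 = 987
W(16) = W(15) + W(14) = 987 + 610 = 1597

1597


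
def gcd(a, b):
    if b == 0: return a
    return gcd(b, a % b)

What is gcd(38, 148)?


gcd(38, 148) = gcd(148, 38)
gcd(148, 38) = gcd(38, 34)
gcd(38, 34) = gcd(34, 4)
gcd(34, 4) = gcd(4, 2)
gcd(4, 2) = gcd(2, 0)
gcd(2, 0) = 2  (base case)

2


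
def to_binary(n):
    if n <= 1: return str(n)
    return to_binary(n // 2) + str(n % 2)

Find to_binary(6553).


to_binary(6553) = to_binary(3276) + '1'
to_binary(3276) = to_binary(1638) + '0'
to_binary(1638) = to_binary(819) + '0'
to_binary(819) = to_binary(409) + '1'
to_binary(409) = to_binary(204) + '1'
to_binary(204) = to_binary(102) + '0'
to_binary(102) = to_binary(51) + '0'
to_binary(51) = to_binary(25) + '1'
to_binary(25) = to_binary(12) + '1'
to_binary(12) = to_binary(6) + '0'
to_binary(6) = to_binary(3) + '0'
to_binary(3) = to_binary(1) + '1'
to_binary(1) = '1'  (base case)
Concatenating: '1' + '1' + '0' + '0' + '1' + '1' + '0' + '0' + '1' + '1' + '0' + '0' + '1' = '1100110011001'

1100110011001


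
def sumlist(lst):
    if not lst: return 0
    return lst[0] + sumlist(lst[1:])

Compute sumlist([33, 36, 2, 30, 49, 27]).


sumlist([33, 36, 2, 30, 49, 27]) = 33 + sumlist([36, 2, 30, 49, 27])
sumlist([36, 2, 30, 49, 27]) = 36 + sumlist([2, 30, 49, 27])
sumlist([2, 30, 49, 27]) = 2 + sumlist([30, 49, 27])
sumlist([30, 49, 27]) = 30 + sumlist([49, 27])
sumlist([49, 27]) = 49 + sumlist([27])
sumlist([27]) = 27 + sumlist([])
sumlist([]) = 0  (base case)
Total: 33 + 36 + 2 + 30 + 49 + 27 + 0 = 177

177


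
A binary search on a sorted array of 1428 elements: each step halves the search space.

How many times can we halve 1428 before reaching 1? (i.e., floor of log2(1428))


1428 / 2 = 714
714 / 2 = 357
357 / 2 = 178
178 / 2 = 89
89 / 2 = 44
44 / 2 = 22
22 / 2 = 11
11 / 2 = 5
5 / 2 = 2
2 / 2 = 1
Reached 1 after 10 halvings

10


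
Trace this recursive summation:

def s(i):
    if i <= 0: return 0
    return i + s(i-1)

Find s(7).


s(7)
= 7 + 6 + 5 + 4 + 3 + 2 + 1 + s(0)
= 7 + 6 + 5 + 4 + 3 + 2 + 1 + 0
= 28

28


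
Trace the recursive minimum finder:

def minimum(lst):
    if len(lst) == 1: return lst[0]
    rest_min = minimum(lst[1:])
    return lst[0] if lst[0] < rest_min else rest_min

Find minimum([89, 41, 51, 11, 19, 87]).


minimum([89, 41, 51, 11, 19, 87]): compare 89 with minimum([41, 51, 11, 19, 87])
minimum([41, 51, 11, 19, 87]): compare 41 with minimum([51, 11, 19, 87])
minimum([51, 11, 19, 87]): compare 51 with minimum([11, 19, 87])
minimum([11, 19, 87]): compare 11 with minimum([19, 87])
minimum([19, 87]): compare 19 with minimum([87])
minimum([87]) = 87  (base case)
Compare 19 with 87 -> 19
Compare 11 with 19 -> 11
Compare 51 with 11 -> 11
Compare 41 with 11 -> 11
Compare 89 with 11 -> 11

11


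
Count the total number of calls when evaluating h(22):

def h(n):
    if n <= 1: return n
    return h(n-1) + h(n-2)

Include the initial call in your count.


Let C(n) = total calls for h(n)
C(0) = 1, C(1) = 1
C(2) = 1 + C(1) + C(0) = 1 + 1 + 1 = 3
C(3) = 1 + C(2) + C(1) = 1 + 3 + 1 = 5
C(4) = 1 + C(3) + C(2) = 1 + 5 + 3 = 9
C(5) = 1 + C(4) + C(3) = 1 + 9 + 5 = 15
C(6) = 1 + C(5) + C(4) = 1 + 15 + 9 = 25
C(7) = 1 + C(6) + C(5) = 1 + 25 + 15 = 41
C(8) = 1 + C(7) + C(6) = 1 + 41 + 25 = 67
C(9) = 1 + C(8) + C(7) = 1 + 67 + 41 = 109
C(10) = 1 + C(9) + C(8) = 1 + 109 + 67 = 177
C(11) = 1 + C(10) + C(9) = 1 + 177 + 109 = 287
C(12) = 1 + C(11) + C(10) = 1 + 287 + 177 = 465
C(13) = 1 + C(12) + C(11) = 1 + 465 + 287 = 753
C(14) = 1 + C(13) + C(12) = 1 + 753 + 465 = 1219
C(15) = 1 + C(14) + C(13) = 1 + 1219 + 753 = 1973
C(16) = 1 + C(15) + C(14) = 1 + 1973 + 1219 = 3193
C(17) = 1 + C(16) + C(15) = 1 + 3193 + 1973 = 5167
C(18) = 1 + C(17) + C(16) = 1 + 5167 + 3193 = 8361
C(19) = 1 + C(18) + C(17) = 1 + 8361 + 5167 = 13529
C(20) = 1 + C(19) + C(18) = 1 + 13529 + 8361 = 21891
C(21) = 1 + C(20) + C(19) = 1 + 21891 + 13529 = 35421
C(22) = 1 + C(21) + C(20) = 1 + 35421 + 21891 = 57313

57313


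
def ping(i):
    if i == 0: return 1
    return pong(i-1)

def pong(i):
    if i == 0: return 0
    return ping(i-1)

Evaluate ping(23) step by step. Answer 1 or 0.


ping(23) = pong(22)
pong(22) = ping(21)
ping(21) = pong(20)
pong(20) = ping(19)
ping(19) = pong(18)
pong(18) = ping(17)
ping(17) = pong(16)
pong(16) = ping(15)
ping(15) = pong(14)
pong(14) = ping(13)
ping(13) = pong(12)
pong(12) = ping(11)
ping(11) = pong(10)
pong(10) = ping(9)
ping(9) = pong(8)
pong(8) = ping(7)
ping(7) = pong(6)
pong(6) = ping(5)
ping(5) = pong(4)
pong(4) = ping(3)
ping(3) = pong(2)
pong(2) = ping(1)
ping(1) = pong(0)
pong(0) = 0  (base case)
Result: 0

0


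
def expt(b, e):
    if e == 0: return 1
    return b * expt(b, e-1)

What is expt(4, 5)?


expt(4, 5)
= 4 * expt(4, 4)
= 4 * 4 * expt(4, 3)
= 4 * 4 * 4 * expt(4, 2)
= 4 * 4 * 4 * 4 * expt(4, 1)
= 4 * 4 * 4 * 4 * 4 * expt(4, 0)
= 4 * 4 * 4 * 4 * 4 * 1
= 1024

1024


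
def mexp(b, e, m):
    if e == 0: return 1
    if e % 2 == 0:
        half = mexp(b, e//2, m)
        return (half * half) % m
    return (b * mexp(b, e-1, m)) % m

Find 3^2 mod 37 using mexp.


mexp(3, 2, 37): e is even, compute mexp(3, 1, 37)
  mexp(3, 1, 37): e is odd, compute mexp(3, 0, 37)
    mexp(3, 0, 37) = 1
  (3 * 1) % 37 = 3
half=3, (3*3) % 37 = 9

9


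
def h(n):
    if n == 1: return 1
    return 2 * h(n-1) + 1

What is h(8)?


h(8) = 2 * h(7) + 1
h(7) = 2 * h(6) + 1
h(6) = 2 * h(5) + 1
h(5) = 2 * h(4) + 1
h(4) = 2 * h(3) + 1
h(3) = 2 * h(2) + 1
h(2) = 2 * h(1) + 1
h(1) = 1  (base case)
h(2) = 2 * 1 + 1 = 3
h(3) = 2 * 3 + 1 = 7
h(4) = 2 * 7 + 1 = 15
h(5) = 2 * 15 + 1 = 31
h(6) = 2 * 31 + 1 = 63
h(7) = 2 * 63 + 1 = 127
h(8) = 2 * 127 + 1 = 255

255


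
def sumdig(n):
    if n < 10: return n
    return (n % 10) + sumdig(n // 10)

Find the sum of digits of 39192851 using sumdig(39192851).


sumdig(39192851) = 1 + sumdig(3919285)
sumdig(3919285) = 5 + sumdig(391928)
sumdig(391928) = 8 + sumdig(39192)
sumdig(39192) = 2 + sumdig(3919)
sumdig(3919) = 9 + sumdig(391)
sumdig(391) = 1 + sumdig(39)
sumdig(39) = 9 + sumdig(3)
sumdig(3) = 3  (base case)
Total: 1 + 5 + 8 + 2 + 9 + 1 + 9 + 3 = 38

38


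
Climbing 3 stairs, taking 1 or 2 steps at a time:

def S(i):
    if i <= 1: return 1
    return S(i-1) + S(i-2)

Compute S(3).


Building up from base cases:
S(0) = 1
S(1) = 1
S(2) = S(1) + S(0) = 1 + 1 = 2
S(3) = S(2) + S(1) = 2 + 1 = 3

3


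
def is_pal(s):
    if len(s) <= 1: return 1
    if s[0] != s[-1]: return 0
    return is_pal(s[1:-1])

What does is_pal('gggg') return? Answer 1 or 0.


is_pal('gggg'): s[0]='g' == s[-1]='g' -> check is_pal('gg')
is_pal('gg'): s[0]='g' == s[-1]='g' -> check is_pal('')
is_pal(''): len <= 1 -> return 1  (base case)
Result: 1 (palindrome)

1


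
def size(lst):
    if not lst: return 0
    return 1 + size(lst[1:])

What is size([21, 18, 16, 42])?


size([21, 18, 16, 42]) = 1 + size([18, 16, 42])
size([18, 16, 42]) = 1 + size([16, 42])
size([16, 42]) = 1 + size([42])
size([42]) = 1 + size([])
size([]) = 0  (base case)
Unwinding: 1 + 1 + 1 + 1 + 0 = 4

4


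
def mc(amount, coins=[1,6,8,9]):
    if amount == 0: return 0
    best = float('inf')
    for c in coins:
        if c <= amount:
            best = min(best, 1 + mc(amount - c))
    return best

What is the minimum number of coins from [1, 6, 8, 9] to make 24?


Building up with DP:
mc(0) = 0
mc(1) = min(1+mc(0)=1+0=1) = 1
mc(2) = min(1+mc(1)=1+1=2) = 2
mc(3) = min(1+mc(2)=1+2=3) = 3
mc(4) = min(1+mc(3)=1+3=4) = 4
mc(5) = min(1+mc(4)=1+4=5) = 5
mc(6) = min(1+mc(5)=1+5=6, 1+mc(0)=1+0=1) = 1
mc(7) = min(1+mc(6)=1+1=2, 1+mc(1)=1+1=2) = 2
mc(8) = min(1+mc(7)=1+2=3, 1+mc(2)=1+2=3, 1+mc(0)=1+0=1) = 1
mc(9) = min(1+mc(8)=1+1=2, 1+mc(3)=1+3=4, 1+mc(1)=1+1=2, 1+mc(0)=1+0=1) = 1
mc(10) = min(1+mc(9)=1+1=2, 1+mc(4)=1+4=5, 1+mc(2)=1+2=3, 1+mc(1)=1+1=2) = 2
mc(11) = min(1+mc(10)=1+2=3, 1+mc(5)=1+5=6, 1+mc(3)=1+3=4, 1+mc(2)=1+2=3) = 3
mc(12) = min(1+mc(11)=1+3=4, 1+mc(6)=1+1=2, 1+mc(4)=1+4=5, 1+mc(3)=1+3=4) = 2
mc(13) = min(1+mc(12)=1+2=3, 1+mc(7)=1+2=3, 1+mc(5)=1+5=6, 1+mc(4)=1+4=5) = 3
mc(14) = min(1+mc(13)=1+3=4, 1+mc(8)=1+1=2, 1+mc(6)=1+1=2, 1+mc(5)=1+5=6) = 2
mc(15) = min(1+mc(14)=1+2=3, 1+mc(9)=1+1=2, 1+mc(7)=1+2=3, 1+mc(6)=1+1=2) = 2
mc(16) = min(1+mc(15)=1+2=3, 1+mc(10)=1+2=3, 1+mc(8)=1+1=2, 1+mc(7)=1+2=3) = 2
mc(17) = min(1+mc(16)=1+2=3, 1+mc(11)=1+3=4, 1+mc(9)=1+1=2, 1+mc(8)=1+1=2) = 2
mc(18) = min(1+mc(17)=1+2=3, 1+mc(12)=1+2=3, 1+mc(10)=1+2=3, 1+mc(9)=1+1=2) = 2
mc(19) = min(1+mc(18)=1+2=3, 1+mc(13)=1+3=4, 1+mc(11)=1+3=4, 1+mc(10)=1+2=3) = 3
mc(20) = min(1+mc(19)=1+3=4, 1+mc(14)=1+2=3, 1+mc(12)=1+2=3, 1+mc(11)=1+3=4) = 3
mc(21) = min(1+mc(20)=1+3=4, 1+mc(15)=1+2=3, 1+mc(13)=1+3=4, 1+mc(12)=1+2=3) = 3
mc(22) = min(1+mc(21)=1+3=4, 1+mc(16)=1+2=3, 1+mc(14)=1+2=3, 1+mc(13)=1+3=4) = 3
mc(23) = min(1+mc(22)=1+3=4, 1+mc(17)=1+2=3, 1+mc(15)=1+2=3, 1+mc(14)=1+2=3) = 3
mc(24) = min(1+mc(23)=1+3=4, 1+mc(18)=1+2=3, 1+mc(16)=1+2=3, 1+mc(15)=1+2=3) = 3

3
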